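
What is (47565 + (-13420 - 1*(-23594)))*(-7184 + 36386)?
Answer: 1686094278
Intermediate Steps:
(47565 + (-13420 - 1*(-23594)))*(-7184 + 36386) = (47565 + (-13420 + 23594))*29202 = (47565 + 10174)*29202 = 57739*29202 = 1686094278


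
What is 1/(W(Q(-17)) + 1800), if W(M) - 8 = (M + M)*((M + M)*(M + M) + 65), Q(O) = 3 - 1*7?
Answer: 1/776 ≈ 0.0012887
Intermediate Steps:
Q(O) = -4 (Q(O) = 3 - 7 = -4)
W(M) = 8 + 2*M*(65 + 4*M²) (W(M) = 8 + (M + M)*((M + M)*(M + M) + 65) = 8 + (2*M)*((2*M)*(2*M) + 65) = 8 + (2*M)*(4*M² + 65) = 8 + (2*M)*(65 + 4*M²) = 8 + 2*M*(65 + 4*M²))
1/(W(Q(-17)) + 1800) = 1/((8 + 8*(-4)³ + 130*(-4)) + 1800) = 1/((8 + 8*(-64) - 520) + 1800) = 1/((8 - 512 - 520) + 1800) = 1/(-1024 + 1800) = 1/776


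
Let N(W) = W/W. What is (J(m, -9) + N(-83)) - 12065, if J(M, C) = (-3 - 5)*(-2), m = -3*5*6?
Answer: -12048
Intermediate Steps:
N(W) = 1
m = -90 (m = -15*6 = -90)
J(M, C) = 16 (J(M, C) = -8*(-2) = 16)
(J(m, -9) + N(-83)) - 12065 = (16 + 1) - 12065 = 17 - 12065 = -12048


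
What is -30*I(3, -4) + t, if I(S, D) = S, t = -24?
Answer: -114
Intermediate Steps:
-30*I(3, -4) + t = -30*3 - 24 = -90 - 24 = -114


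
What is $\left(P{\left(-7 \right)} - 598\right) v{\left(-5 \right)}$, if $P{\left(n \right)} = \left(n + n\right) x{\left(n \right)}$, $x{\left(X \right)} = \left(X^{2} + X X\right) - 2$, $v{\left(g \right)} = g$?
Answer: $9710$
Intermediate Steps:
$x{\left(X \right)} = -2 + 2 X^{2}$ ($x{\left(X \right)} = \left(X^{2} + X^{2}\right) - 2 = 2 X^{2} - 2 = -2 + 2 X^{2}$)
$P{\left(n \right)} = 2 n \left(-2 + 2 n^{2}\right)$ ($P{\left(n \right)} = \left(n + n\right) \left(-2 + 2 n^{2}\right) = 2 n \left(-2 + 2 n^{2}\right)$)
$\left(P{\left(-7 \right)} - 598\right) v{\left(-5 \right)} = \left(4 \left(-7\right) \left(-1 + \left(-7\right)^{2}\right) - 598\right) \left(-5\right) = \left(4 \left(-7\right) \left(-1 + 49\right) - 598\right) \left(-5\right) = \left(4 \left(-7\right) 48 - 598\right) \left(-5\right) = \left(-1344 - 598\right) \left(-5\right) = \left(-1942\right) \left(-5\right) = 9710$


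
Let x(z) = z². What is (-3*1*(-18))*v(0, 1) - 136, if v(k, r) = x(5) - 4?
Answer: 998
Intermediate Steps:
v(k, r) = 21 (v(k, r) = 5² - 4 = 25 - 4 = 21)
(-3*1*(-18))*v(0, 1) - 136 = (-3*1*(-18))*21 - 136 = -3*(-18)*21 - 136 = 54*21 - 136 = 1134 - 136 = 998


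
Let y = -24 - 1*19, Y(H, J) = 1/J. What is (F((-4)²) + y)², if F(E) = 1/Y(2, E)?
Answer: 729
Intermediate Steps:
y = -43 (y = -24 - 19 = -43)
F(E) = E (F(E) = 1/(1/E) = E)
(F((-4)²) + y)² = ((-4)² - 43)² = (16 - 43)² = (-27)² = 729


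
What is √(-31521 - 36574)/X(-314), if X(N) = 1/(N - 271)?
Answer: -585*I*√68095 ≈ -1.5266e+5*I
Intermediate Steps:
X(N) = 1/(-271 + N)
√(-31521 - 36574)/X(-314) = √(-31521 - 36574)/(1/(-271 - 314)) = √(-68095)/(1/(-585)) = (I*√68095)/(-1/585) = (I*√68095)*(-585) = -585*I*√68095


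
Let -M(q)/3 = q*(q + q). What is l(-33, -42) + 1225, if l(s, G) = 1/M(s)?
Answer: 8004149/6534 ≈ 1225.0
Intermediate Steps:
M(q) = -6*q**2 (M(q) = -3*q*(q + q) = -3*q*2*q = -6*q**2)
l(s, G) = -1/(6*s**2) (l(s, G) = 1/(-6*s**2) = -1/(6*s**2))
l(-33, -42) + 1225 = -1/6/(-33)**2 + 1225 = -1/6*1/1089 + 1225 = -1/6534 + 1225 = 8004149/6534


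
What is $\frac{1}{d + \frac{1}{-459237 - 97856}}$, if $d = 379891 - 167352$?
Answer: $\frac{557093}{118403989126} \approx 4.705 \cdot 10^{-6}$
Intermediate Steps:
$d = 212539$ ($d = 379891 - 167352 = 212539$)
$\frac{1}{d + \frac{1}{-459237 - 97856}} = \frac{1}{212539 + \frac{1}{-459237 - 97856}} = \frac{1}{212539 + \frac{1}{-557093}} = \frac{1}{212539 - \frac{1}{557093}} = \frac{1}{\frac{118403989126}{557093}} = \frac{557093}{118403989126}$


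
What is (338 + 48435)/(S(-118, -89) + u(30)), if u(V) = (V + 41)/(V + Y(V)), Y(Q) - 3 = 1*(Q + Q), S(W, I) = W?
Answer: -4535889/10903 ≈ -416.02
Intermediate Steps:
Y(Q) = 3 + 2*Q (Y(Q) = 3 + 1*(Q + Q) = 3 + 1*(2*Q) = 3 + 2*Q)
u(V) = (41 + V)/(3 + 3*V) (u(V) = (V + 41)/(V + (3 + 2*V)) = (41 + V)/(3 + 3*V))
(338 + 48435)/(S(-118, -89) + u(30)) = (338 + 48435)/(-118 + (41 + 30)/(3*(1 + 30))) = 48773/(-118 + (⅓)*71/31) = 48773/(-118 + (⅓)*(1/31)*71) = 48773/(-118 + 71/93) = 48773/(-10903/93) = 48773*(-93/10903) = -4535889/10903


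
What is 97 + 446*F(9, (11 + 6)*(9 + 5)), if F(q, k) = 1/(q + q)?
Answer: 1096/9 ≈ 121.78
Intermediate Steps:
F(q, k) = 1/(2*q)
97 + 446*F(9, (11 + 6)*(9 + 5)) = 97 + 446*((½)/9) = 97 + 446*((½)*(⅑)) = 97 + 446*(1/18) = 97 + 223/9 = 1096/9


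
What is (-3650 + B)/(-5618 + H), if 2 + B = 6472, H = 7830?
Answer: 705/553 ≈ 1.2749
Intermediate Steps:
B = 6470 (B = -2 + 6472 = 6470)
(-3650 + B)/(-5618 + H) = (-3650 + 6470)/(-5618 + 7830) = 2820/2212 = 2820*(1/2212) = 705/553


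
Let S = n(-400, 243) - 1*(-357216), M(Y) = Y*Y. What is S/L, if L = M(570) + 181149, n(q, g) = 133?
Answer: 357349/506049 ≈ 0.70615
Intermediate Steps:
M(Y) = Y²
S = 357349 (S = 133 - 1*(-357216) = 133 + 357216 = 357349)
L = 506049 (L = 570² + 181149 = 324900 + 181149 = 506049)
S/L = 357349/506049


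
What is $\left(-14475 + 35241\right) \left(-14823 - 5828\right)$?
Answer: $-428838666$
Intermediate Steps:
$\left(-14475 + 35241\right) \left(-14823 - 5828\right) = 20766 \left(-14823 - 5828\right) = 20766 \left(-20651\right) = -428838666$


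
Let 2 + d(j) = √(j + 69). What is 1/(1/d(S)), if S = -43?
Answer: -2 + √26 ≈ 3.0990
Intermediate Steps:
d(j) = -2 + √(69 + j) (d(j) = -2 + √(j + 69) = -2 + √(69 + j))
1/(1/d(S)) = 1/(1/(-2 + √(69 - 43))) = 1/(1/(-2 + √26)) = -2 + √26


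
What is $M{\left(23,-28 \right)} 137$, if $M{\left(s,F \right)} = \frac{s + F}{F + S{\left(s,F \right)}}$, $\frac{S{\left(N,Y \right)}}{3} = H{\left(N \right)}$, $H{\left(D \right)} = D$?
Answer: $- \frac{685}{41} \approx -16.707$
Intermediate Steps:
$S{\left(N,Y \right)} = 3 N$
$M{\left(s,F \right)} = \frac{F + s}{F + 3 s}$ ($M{\left(s,F \right)} = \frac{s + F}{F + 3 s} = \frac{F + s}{F + 3 s}$)
$M{\left(23,-28 \right)} 137 = \frac{-28 + 23}{-28 + 3 \cdot 23} \cdot 137 = \frac{1}{-28 + 69} \left(-5\right) 137 = \frac{1}{41} \left(-5\right) 137 = \left(- \frac{5}{41}\right) 137 = - \frac{685}{41}$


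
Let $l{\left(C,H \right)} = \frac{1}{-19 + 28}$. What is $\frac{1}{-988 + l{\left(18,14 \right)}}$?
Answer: $- \frac{9}{8891} \approx -0.0010123$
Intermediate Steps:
$l{\left(C,H \right)} = \frac{1}{9}$
$\frac{1}{-988 + l{\left(18,14 \right)}} = \frac{1}{-988 + \frac{1}{9}} = \frac{1}{- \frac{8891}{9}} = - \frac{9}{8891}$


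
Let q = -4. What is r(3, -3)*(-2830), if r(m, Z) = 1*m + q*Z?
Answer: -42450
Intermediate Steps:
r(m, Z) = m - 4*Z (r(m, Z) = 1*m - 4*Z = m - 4*Z)
r(3, -3)*(-2830) = (3 - 4*(-3))*(-2830) = (3 + 12)*(-2830) = 15*(-2830) = -42450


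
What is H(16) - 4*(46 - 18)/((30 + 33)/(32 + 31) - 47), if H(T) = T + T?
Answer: 792/23 ≈ 34.435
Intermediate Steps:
H(T) = 2*T
H(16) - 4*(46 - 18)/((30 + 33)/(32 + 31) - 47) = 2*16 - 4*(46 - 18)/((30 + 33)/(32 + 31) - 47) = 32 - 4*28/(63/63 - 47) = 32 - 4*28/(63*(1/63) - 47) = 32 - 4*28/(1 - 47) = 32 - 4*28/(-46) = 32 - 4*28*(-1/46) = 32 - 4*(-14)/23 = 32 - 1*(-56/23) = 32 + 56/23 = 792/23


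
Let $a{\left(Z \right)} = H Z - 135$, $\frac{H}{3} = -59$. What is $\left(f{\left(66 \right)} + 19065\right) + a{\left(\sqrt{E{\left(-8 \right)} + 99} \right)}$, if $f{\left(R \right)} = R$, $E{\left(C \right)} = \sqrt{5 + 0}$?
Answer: $18996 - 177 \sqrt{99 + \sqrt{5}} \approx 17215.0$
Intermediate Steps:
$H = -177$ ($H = 3 \left(-59\right) = -177$)
$E{\left(C \right)} = \sqrt{5}$
$a{\left(Z \right)} = -135 - 177 Z$ ($a{\left(Z \right)} = - 177 Z - 135 = -135 - 177 Z$)
$\left(f{\left(66 \right)} + 19065\right) + a{\left(\sqrt{E{\left(-8 \right)} + 99} \right)} = \left(66 + 19065\right) - \left(135 + 177 \sqrt{\sqrt{5} + 99}\right) = 19131 - \left(135 + 177 \sqrt{99 + \sqrt{5}}\right) = 18996 - 177 \sqrt{99 + \sqrt{5}}$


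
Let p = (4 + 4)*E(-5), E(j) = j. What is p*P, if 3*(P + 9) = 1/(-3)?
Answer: 3280/9 ≈ 364.44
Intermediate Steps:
p = -40 (p = (4 + 4)*(-5) = 8*(-5) = -40)
P = -82/9 (P = -9 + (1/3)/(-3) = -9 + (1/3)*(-1/3) = -9 - 1/9 = -82/9 ≈ -9.1111)
p*P = -40*(-82/9) = 3280/9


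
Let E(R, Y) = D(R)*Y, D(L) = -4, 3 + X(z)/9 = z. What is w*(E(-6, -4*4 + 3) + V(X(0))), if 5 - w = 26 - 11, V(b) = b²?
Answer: -7810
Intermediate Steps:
X(z) = -27 + 9*z
w = -10 (w = 5 - (26 - 11) = 5 - 1*15 = 5 - 15 = -10)
E(R, Y) = -4*Y
w*(E(-6, -4*4 + 3) + V(X(0))) = -10*(-4*(-4*4 + 3) + (-27 + 9*0)²) = -10*(-4*(-16 + 3) + (-27 + 0)²) = -10*(-4*(-13) + (-27)²) = -10*(52 + 729) = -10*781 = -7810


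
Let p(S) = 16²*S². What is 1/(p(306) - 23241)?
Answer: 1/23947575 ≈ 4.1758e-8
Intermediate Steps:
p(S) = 256*S²
1/(p(306) - 23241) = 1/(256*306² - 23241) = 1/(256*93636 - 23241) = 1/(23970816 - 23241) = 1/23947575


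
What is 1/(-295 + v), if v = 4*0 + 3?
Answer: -1/292 ≈ -0.0034247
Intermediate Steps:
v = 3 (v = 0 + 3 = 3)
1/(-295 + v) = 1/(-295 + 3) = 1/(-292) = -1/292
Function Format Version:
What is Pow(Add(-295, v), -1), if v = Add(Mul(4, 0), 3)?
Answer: Rational(-1, 292) ≈ -0.0034247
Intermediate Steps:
v = 3 (v = Add(0, 3) = 3)
Pow(Add(-295, v), -1) = Pow(Add(-295, 3), -1) = Pow(-292, -1) = Rational(-1, 292)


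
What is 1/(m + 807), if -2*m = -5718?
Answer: 1/3666 ≈ 0.00027278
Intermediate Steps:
m = 2859 (m = -1/2*(-5718) = 2859)
1/(m + 807) = 1/(2859 + 807) = 1/3666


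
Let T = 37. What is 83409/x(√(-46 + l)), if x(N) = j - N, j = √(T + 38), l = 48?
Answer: -83409/(√2 - 5*√3) ≈ 11511.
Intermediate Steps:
j = 5*√3 (j = √(37 + 38) = √75 = 5*√3 ≈ 8.6602)
x(N) = -N + 5*√3 (x(N) = 5*√3 - N = -N + 5*√3)
83409/x(√(-46 + l)) = 83409/(-√(-46 + 48) + 5*√3) = 83409/(-√2 + 5*√3)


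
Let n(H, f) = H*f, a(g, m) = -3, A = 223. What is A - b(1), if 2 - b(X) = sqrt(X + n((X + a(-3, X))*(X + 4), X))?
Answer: 221 + 3*I ≈ 221.0 + 3.0*I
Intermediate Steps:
b(X) = 2 - sqrt(X + X*(-3 + X)*(4 + X)) (b(X) = 2 - sqrt(X + ((X - 3)*(X + 4))*X) = 2 - sqrt(X + ((-3 + X)*(4 + X))*X) = 2 - sqrt(X + X*(-3 + X)*(4 + X)))
A - b(1) = 223 - (2 - sqrt(1*(-11 + 1 + 1**2))) = 223 - (2 - sqrt(1*(-11 + 1 + 1))) = 223 - (2 - sqrt(1*(-9))) = 223 - (2 - sqrt(-9)) = 223 - (2 - 3*I) = 223 + (-2 + 3*I) = 221 + 3*I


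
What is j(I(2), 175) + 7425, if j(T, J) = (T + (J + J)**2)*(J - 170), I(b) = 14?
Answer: 619995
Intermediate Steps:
j(T, J) = (-170 + J)*(T + 4*J**2) (j(T, J) = (T + (2*J)**2)*(-170 + J) = (T + 4*J**2)*(-170 + J) = (-170 + J)*(T + 4*J**2))
j(I(2), 175) + 7425 = (-680*175**2 - 170*14 + 4*175**3 + 175*14) + 7425 = (-680*30625 - 2380 + 4*5359375 + 2450) + 7425 = (-20825000 - 2380 + 21437500 + 2450) + 7425 = 612570 + 7425 = 619995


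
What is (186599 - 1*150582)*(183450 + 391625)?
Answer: 20712476275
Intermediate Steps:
(186599 - 1*150582)*(183450 + 391625) = (186599 - 150582)*575075 = 36017*575075 = 20712476275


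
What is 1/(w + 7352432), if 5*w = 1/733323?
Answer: 3666615/26958537457681 ≈ 1.3601e-7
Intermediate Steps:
w = 1/3666615 (w = (⅕)/733323 = (⅕)*(1/733323) = 1/3666615 ≈ 2.7273e-7)
1/(w + 7352432) = 1/(1/3666615 + 7352432) = 1/(26958537457681/3666615) = 3666615/26958537457681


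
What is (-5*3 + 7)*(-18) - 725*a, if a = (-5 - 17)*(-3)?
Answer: -47706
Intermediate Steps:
a = 66 (a = -22*(-3) = 66)
(-5*3 + 7)*(-18) - 725*a = (-5*3 + 7)*(-18) - 725*66 = (-15 + 7)*(-18) - 47850 = -8*(-18) - 47850 = 144 - 47850 = -47706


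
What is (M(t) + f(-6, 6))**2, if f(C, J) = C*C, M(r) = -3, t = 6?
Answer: 1089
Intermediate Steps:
f(C, J) = C**2
(M(t) + f(-6, 6))**2 = (-3 + (-6)**2)**2 = (-3 + 36)**2 = 33**2 = 1089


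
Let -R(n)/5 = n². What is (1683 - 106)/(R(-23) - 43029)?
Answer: -1577/45674 ≈ -0.034527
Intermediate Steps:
R(n) = -5*n²
(1683 - 106)/(R(-23) - 43029) = (1683 - 106)/(-5*(-23)² - 43029) = 1577/(-5*529 - 43029) = 1577/(-2645 - 43029) = 1577/(-45674) = 1577*(-1/45674) = -1577/45674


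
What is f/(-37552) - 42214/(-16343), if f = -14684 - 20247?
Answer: 2156097461/613712336 ≈ 3.5132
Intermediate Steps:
f = -34931
f/(-37552) - 42214/(-16343) = -34931/(-37552) - 42214/(-16343) = -34931*(-1/37552) - 42214*(-1/16343) = 34931/37552 + 42214/16343 = 2156097461/613712336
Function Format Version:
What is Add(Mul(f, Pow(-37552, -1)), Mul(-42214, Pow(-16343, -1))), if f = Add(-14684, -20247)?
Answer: Rational(2156097461, 613712336) ≈ 3.5132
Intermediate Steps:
f = -34931
Add(Mul(f, Pow(-37552, -1)), Mul(-42214, Pow(-16343, -1))) = Add(Mul(-34931, Pow(-37552, -1)), Mul(-42214, Pow(-16343, -1))) = Add(Mul(-34931, Rational(-1, 37552)), Mul(-42214, Rational(-1, 16343))) = Add(Rational(34931, 37552), Rational(42214, 16343)) = Rational(2156097461, 613712336)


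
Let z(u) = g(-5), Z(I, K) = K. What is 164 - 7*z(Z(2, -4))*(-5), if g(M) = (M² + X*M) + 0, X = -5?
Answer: 1914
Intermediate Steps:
g(M) = M² - 5*M (g(M) = (M² - 5*M) + 0 = M² - 5*M)
z(u) = 50 (z(u) = -5*(-5 - 5) = -5*(-10) = 50)
164 - 7*z(Z(2, -4))*(-5) = 164 - 7*50*(-5) = 164 - 350*(-5) = 164 - 1*(-1750) = 164 + 1750 = 1914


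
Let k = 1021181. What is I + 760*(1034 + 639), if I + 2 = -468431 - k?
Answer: -218134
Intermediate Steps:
I = -1489614 (I = -2 + (-468431 - 1*1021181) = -2 + (-468431 - 1021181) = -2 - 1489612 = -1489614)
I + 760*(1034 + 639) = -1489614 + 760*(1034 + 639) = -1489614 + 760*1673 = -1489614 + 1271480 = -218134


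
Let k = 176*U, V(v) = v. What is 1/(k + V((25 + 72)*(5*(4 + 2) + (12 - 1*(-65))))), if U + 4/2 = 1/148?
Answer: 37/371043 ≈ 9.9719e-5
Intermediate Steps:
U = -295/148 (U = -2 + 1/148 = -295/148 ≈ -1.9932)
k = -12980/37 (k = 176*(-295/148) = -12980/37 ≈ -350.81)
1/(k + V((25 + 72)*(5*(4 + 2) + (12 - 1*(-65))))) = 1/(-12980/37 + (25 + 72)*(5*(4 + 2) + (12 - 1*(-65)))) = 1/(-12980/37 + 97*(5*6 + (12 + 65))) = 1/(-12980/37 + 97*(30 + 77)) = 1/(-12980/37 + 97*107) = 1/(-12980/37 + 10379) = 1/(371043/37) = 37/371043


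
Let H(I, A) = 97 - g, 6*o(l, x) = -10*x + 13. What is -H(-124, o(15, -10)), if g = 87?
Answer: -10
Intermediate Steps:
o(l, x) = 13/6 - 5*x/3 (o(l, x) = (-10*x + 13)/6 = (13 - 10*x)/6 = 13/6 - 5*x/3)
H(I, A) = 10 (H(I, A) = 97 - 1*87 = 97 - 87 = 10)
-H(-124, o(15, -10)) = -1*10 = -10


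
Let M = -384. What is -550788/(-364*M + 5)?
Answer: -550788/139781 ≈ -3.9404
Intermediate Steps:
-550788/(-364*M + 5) = -550788/(-364*(-384) + 5) = -550788/(139776 + 5) = -550788/139781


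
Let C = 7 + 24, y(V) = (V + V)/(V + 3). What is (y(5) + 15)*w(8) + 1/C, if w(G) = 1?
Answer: 2019/124 ≈ 16.282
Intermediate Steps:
y(V) = 2*V/(3 + V) (y(V) = (2*V)/(3 + V) = 2*V/(3 + V))
C = 31
(y(5) + 15)*w(8) + 1/C = (2*5/(3 + 5) + 15)*1 + 1/31 = (2*5/8 + 15)*1 + 1/31 = (2*5*(⅛) + 15)*1 + 1/31 = (5/4 + 15)*1 + 1/31 = (65/4)*1 + 1/31 = 65/4 + 1/31 = 2019/124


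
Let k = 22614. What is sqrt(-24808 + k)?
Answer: I*sqrt(2194) ≈ 46.84*I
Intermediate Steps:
sqrt(-24808 + k) = sqrt(-24808 + 22614) = sqrt(-2194) = I*sqrt(2194)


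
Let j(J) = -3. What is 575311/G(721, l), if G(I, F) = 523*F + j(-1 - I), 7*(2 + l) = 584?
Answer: 366107/27099 ≈ 13.510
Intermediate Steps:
l = 570/7 (l = -2 + (⅐)*584 = -2 + 584/7 = 570/7 ≈ 81.429)
G(I, F) = -3 + 523*F (G(I, F) = 523*F - 3 = -3 + 523*F)
575311/G(721, l) = 575311/(-3 + 523*(570/7)) = 575311/(-3 + 298110/7) = 575311/(298089/7) = 575311*(7/298089) = 366107/27099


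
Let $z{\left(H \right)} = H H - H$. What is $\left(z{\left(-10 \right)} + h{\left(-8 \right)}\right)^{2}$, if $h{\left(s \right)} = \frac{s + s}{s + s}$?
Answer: $12321$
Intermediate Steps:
$z{\left(H \right)} = H^{2} - H$
$h{\left(s \right)} = 1$ ($h{\left(s \right)} = \frac{2 s}{2 s} = 2 s \frac{1}{2 s} = 1$)
$\left(z{\left(-10 \right)} + h{\left(-8 \right)}\right)^{2} = \left(- 10 \left(-1 - 10\right) + 1\right)^{2} = \left(\left(-10\right) \left(-11\right) + 1\right)^{2} = \left(110 + 1\right)^{2} = 111^{2} = 12321$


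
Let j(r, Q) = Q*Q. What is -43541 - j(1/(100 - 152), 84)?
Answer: -50597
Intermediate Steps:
j(r, Q) = Q**2
-43541 - j(1/(100 - 152), 84) = -43541 - 1*84**2 = -43541 - 1*7056 = -43541 - 7056 = -50597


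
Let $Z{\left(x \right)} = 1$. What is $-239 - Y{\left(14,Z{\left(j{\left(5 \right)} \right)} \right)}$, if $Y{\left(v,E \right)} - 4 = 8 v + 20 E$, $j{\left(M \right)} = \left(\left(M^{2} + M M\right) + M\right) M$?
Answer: $-375$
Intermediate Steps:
$j{\left(M \right)} = M \left(M + 2 M^{2}\right)$ ($j{\left(M \right)} = \left(\left(M^{2} + M^{2}\right) + M\right) M = \left(2 M^{2} + M\right) M = \left(M + 2 M^{2}\right) M = M \left(M + 2 M^{2}\right)$)
$Y{\left(v,E \right)} = 4 + 8 v + 20 E$ ($Y{\left(v,E \right)} = 4 + \left(8 v + 20 E\right) = 4 + 8 v + 20 E$)
$-239 - Y{\left(14,Z{\left(j{\left(5 \right)} \right)} \right)} = -239 - \left(4 + 8 \cdot 14 + 20 \cdot 1\right) = -239 - \left(4 + 112 + 20\right) = -239 - 136 = -375$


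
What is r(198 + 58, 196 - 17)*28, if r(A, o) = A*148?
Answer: 1060864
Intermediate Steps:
r(A, o) = 148*A
r(198 + 58, 196 - 17)*28 = (148*(198 + 58))*28 = (148*256)*28 = 37888*28 = 1060864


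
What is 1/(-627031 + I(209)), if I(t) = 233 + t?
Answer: -1/626589 ≈ -1.5959e-6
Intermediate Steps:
1/(-627031 + I(209)) = 1/(-627031 + (233 + 209)) = 1/(-627031 + 442) = 1/(-626589) = -1/626589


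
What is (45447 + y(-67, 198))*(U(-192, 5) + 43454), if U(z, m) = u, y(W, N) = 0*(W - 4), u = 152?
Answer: 1981761882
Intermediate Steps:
y(W, N) = 0 (y(W, N) = 0*(-4 + W) = 0)
U(z, m) = 152
(45447 + y(-67, 198))*(U(-192, 5) + 43454) = (45447 + 0)*(152 + 43454) = 45447*43606 = 1981761882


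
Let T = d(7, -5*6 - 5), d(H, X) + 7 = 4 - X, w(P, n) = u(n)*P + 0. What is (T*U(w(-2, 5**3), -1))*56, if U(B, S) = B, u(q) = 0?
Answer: 0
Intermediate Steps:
w(P, n) = 0 (w(P, n) = 0*P + 0 = 0 + 0 = 0)
d(H, X) = -3 - X (d(H, X) = -7 + (4 - X) = -3 - X)
T = 32 (T = -3 - (-5*6 - 5) = -3 - (-30 - 5) = -3 - 1*(-35) = -3 + 35 = 32)
(T*U(w(-2, 5**3), -1))*56 = (32*0)*56 = 0*56 = 0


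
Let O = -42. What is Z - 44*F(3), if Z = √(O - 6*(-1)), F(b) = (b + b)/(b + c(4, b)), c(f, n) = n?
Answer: -44 + 6*I ≈ -44.0 + 6.0*I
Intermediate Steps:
F(b) = 1 (F(b) = (b + b)/(b + b) = (2*b)/((2*b)) = (2*b)*(1/(2*b)) = 1)
Z = 6*I (Z = √(-42 - 6*(-1)) = √(-42 + 6) = √(-36) = 6*I ≈ 6.0*I)
Z - 44*F(3) = 6*I - 44*1 = 6*I - 44 = -44 + 6*I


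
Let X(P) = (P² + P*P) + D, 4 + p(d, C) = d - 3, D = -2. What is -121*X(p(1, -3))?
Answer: -8470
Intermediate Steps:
p(d, C) = -7 + d (p(d, C) = -4 + (d - 3) = -4 + (-3 + d) = -7 + d)
X(P) = -2 + 2*P² (X(P) = (P² + P*P) - 2 = (P² + P²) - 2 = 2*P² - 2 = -2 + 2*P²)
-121*X(p(1, -3)) = -121*(-2 + 2*(-7 + 1)²) = -121*(-2 + 2*(-6)²) = -121*(-2 + 2*36) = -121*(-2 + 72) = -121*70 = -8470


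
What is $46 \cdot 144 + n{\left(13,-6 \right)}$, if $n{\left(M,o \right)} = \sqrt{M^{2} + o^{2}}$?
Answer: $6624 + \sqrt{205} \approx 6638.3$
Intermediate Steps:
$46 \cdot 144 + n{\left(13,-6 \right)} = 46 \cdot 144 + \sqrt{13^{2} + \left(-6\right)^{2}} = 6624 + \sqrt{169 + 36} = 6624 + \sqrt{205}$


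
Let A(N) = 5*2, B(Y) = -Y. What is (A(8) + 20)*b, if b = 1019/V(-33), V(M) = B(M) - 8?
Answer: 6114/5 ≈ 1222.8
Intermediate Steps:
V(M) = -8 - M (V(M) = -M - 8 = -8 - M)
b = 1019/25 (b = 1019/(-8 - 1*(-33)) = 1019/(-8 + 33) = 1019/25 ≈ 40.760)
A(N) = 10
(A(8) + 20)*b = (10 + 20)*(1019/25) = 30*(1019/25) = 6114/5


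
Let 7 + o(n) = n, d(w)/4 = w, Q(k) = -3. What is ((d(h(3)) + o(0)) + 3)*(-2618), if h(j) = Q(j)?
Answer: 41888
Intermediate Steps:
h(j) = -3
d(w) = 4*w
o(n) = -7 + n
((d(h(3)) + o(0)) + 3)*(-2618) = ((4*(-3) + (-7 + 0)) + 3)*(-2618) = ((-12 - 7) + 3)*(-2618) = (-19 + 3)*(-2618) = -16*(-2618) = 41888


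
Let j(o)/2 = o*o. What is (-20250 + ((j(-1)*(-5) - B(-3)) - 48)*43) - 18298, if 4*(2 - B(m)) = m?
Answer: -164641/4 ≈ -41160.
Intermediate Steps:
j(o) = 2*o² (j(o) = 2*(o*o) = 2*o²)
B(m) = 2 - m/4
(-20250 + ((j(-1)*(-5) - B(-3)) - 48)*43) - 18298 = (-20250 + (((2*(-1)²)*(-5) - (2 - ¼*(-3))) - 48)*43) - 18298 = (-20250 + (((2*1)*(-5) - (2 + ¾)) - 48)*43) - 18298 = (-20250 + ((2*(-5) - 1*11/4) - 48)*43) - 18298 = (-20250 + ((-10 - 11/4) - 48)*43) - 18298 = (-20250 + (-51/4 - 48)*43) - 18298 = (-20250 - 243/4*43) - 18298 = (-20250 - 10449/4) - 18298 = -91449/4 - 18298 = -164641/4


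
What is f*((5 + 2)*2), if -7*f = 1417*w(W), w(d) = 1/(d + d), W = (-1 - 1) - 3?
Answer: 1417/5 ≈ 283.40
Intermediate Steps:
W = -5 (W = -2 - 3 = -5)
w(d) = 1/(2*d)
f = 1417/70 (f = -1417*(1/2)/(-5)/7 = -1417*(1/2)*(-1/5)/7 = -1417*(-1)/(7*10) = -1/7*(-1417/10) = 1417/70 ≈ 20.243)
f*((5 + 2)*2) = 1417*((5 + 2)*2)/70 = 1417*(7*2)/70 = (1417/70)*14 = 1417/5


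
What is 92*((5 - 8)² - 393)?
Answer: -35328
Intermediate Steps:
92*((5 - 8)² - 393) = 92*((-3)² - 393) = 92*(9 - 393) = 92*(-384) = -35328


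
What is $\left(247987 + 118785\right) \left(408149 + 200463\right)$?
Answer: $223221840464$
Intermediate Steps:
$\left(247987 + 118785\right) \left(408149 + 200463\right) = 366772 \cdot 608612 = 223221840464$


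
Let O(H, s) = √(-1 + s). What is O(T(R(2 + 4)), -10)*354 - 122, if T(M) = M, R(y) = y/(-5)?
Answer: -122 + 354*I*√11 ≈ -122.0 + 1174.1*I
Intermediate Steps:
R(y) = -y/5 (R(y) = y*(-⅕) = -y/5)
O(T(R(2 + 4)), -10)*354 - 122 = √(-1 - 10)*354 - 122 = √(-11)*354 - 122 = (I*√11)*354 - 122 = 354*I*√11 - 122 = -122 + 354*I*√11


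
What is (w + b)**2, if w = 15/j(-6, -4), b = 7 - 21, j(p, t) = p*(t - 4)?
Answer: 47961/256 ≈ 187.35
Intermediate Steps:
j(p, t) = p*(-4 + t)
b = -14
w = 5/16 (w = 15/((-6*(-4 - 4))) = 15/((-6*(-8))) = 15/48 = 15*(1/48) = 5/16 ≈ 0.31250)
(w + b)**2 = (5/16 - 14)**2 = (-219/16)**2 = 47961/256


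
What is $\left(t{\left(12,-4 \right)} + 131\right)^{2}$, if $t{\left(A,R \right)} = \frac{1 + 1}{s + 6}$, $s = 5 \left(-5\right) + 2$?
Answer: $\frac{4950625}{289} \approx 17130.0$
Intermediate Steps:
$s = -23$ ($s = -25 + 2 = -23$)
$t{\left(A,R \right)} = - \frac{2}{17}$ ($t{\left(A,R \right)} = \frac{1 + 1}{-23 + 6} = \frac{2}{-17} = 2 \left(- \frac{1}{17}\right) = - \frac{2}{17}$)
$\left(t{\left(12,-4 \right)} + 131\right)^{2} = \left(- \frac{2}{17} + 131\right)^{2} = \left(\frac{2225}{17}\right)^{2} = \frac{4950625}{289}$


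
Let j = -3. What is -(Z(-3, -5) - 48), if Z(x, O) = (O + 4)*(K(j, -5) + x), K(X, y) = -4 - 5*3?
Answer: 26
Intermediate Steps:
K(X, y) = -19 (K(X, y) = -4 - 15 = -19)
Z(x, O) = (-19 + x)*(4 + O) (Z(x, O) = (O + 4)*(-19 + x) = (4 + O)*(-19 + x) = (-19 + x)*(4 + O))
-(Z(-3, -5) - 48) = -((-76 - 19*(-5) + 4*(-3) - 5*(-3)) - 48) = -((-76 + 95 - 12 + 15) - 48) = -(22 - 48) = -1*(-26) = 26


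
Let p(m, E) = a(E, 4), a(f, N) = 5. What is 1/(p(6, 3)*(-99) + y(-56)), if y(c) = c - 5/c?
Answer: -56/30851 ≈ -0.0018152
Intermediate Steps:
y(c) = c - 5/c
p(m, E) = 5
1/(p(6, 3)*(-99) + y(-56)) = 1/(5*(-99) + (-56 - 5/(-56))) = 1/(-495 + (-56 - 5*(-1/56))) = 1/(-495 + (-56 + 5/56)) = 1/(-495 - 3131/56) = 1/(-30851/56) = -56/30851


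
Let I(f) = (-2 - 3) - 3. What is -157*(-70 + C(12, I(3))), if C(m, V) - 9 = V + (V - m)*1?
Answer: 13973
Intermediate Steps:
I(f) = -8 (I(f) = -5 - 3 = -8)
C(m, V) = 9 - m + 2*V (C(m, V) = 9 + (V + (V - m)*1) = 9 + (V + (V - m)) = 9 + (-m + 2*V) = 9 - m + 2*V)
-157*(-70 + C(12, I(3))) = -157*(-70 + (9 - 1*12 + 2*(-8))) = -157*(-70 + (9 - 12 - 16)) = -157*(-70 - 19) = -157*(-89) = 13973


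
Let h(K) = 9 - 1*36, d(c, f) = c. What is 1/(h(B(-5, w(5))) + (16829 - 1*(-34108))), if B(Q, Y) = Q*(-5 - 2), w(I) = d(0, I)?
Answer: 1/50910 ≈ 1.9642e-5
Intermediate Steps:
w(I) = 0
B(Q, Y) = -7*Q (B(Q, Y) = Q*(-7) = -7*Q)
h(K) = -27 (h(K) = 9 - 36 = -27)
1/(h(B(-5, w(5))) + (16829 - 1*(-34108))) = 1/(-27 + (16829 - 1*(-34108))) = 1/(-27 + (16829 + 34108)) = 1/(-27 + 50937) = 1/50910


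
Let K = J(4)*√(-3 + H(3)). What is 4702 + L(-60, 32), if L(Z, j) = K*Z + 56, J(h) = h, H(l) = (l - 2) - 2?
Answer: 4758 - 480*I ≈ 4758.0 - 480.0*I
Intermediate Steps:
H(l) = -4 + l (H(l) = (-2 + l) - 2 = -4 + l)
K = 8*I (K = 4*√(-3 + (-4 + 3)) = 4*√(-3 - 1) = 4*√(-4) = 4*(2*I) = 8*I ≈ 8.0*I)
L(Z, j) = 56 + 8*I*Z (L(Z, j) = (8*I)*Z + 56 = 8*I*Z + 56 = 56 + 8*I*Z)
4702 + L(-60, 32) = 4702 + (56 + 8*I*(-60)) = 4702 + (56 - 480*I) = 4758 - 480*I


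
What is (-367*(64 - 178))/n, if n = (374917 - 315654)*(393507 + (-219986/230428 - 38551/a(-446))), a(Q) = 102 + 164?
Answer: 8435565831/4700221926218029 ≈ 1.7947e-6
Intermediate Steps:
a(Q) = 266
n = 9400443852436058/403249 (n = (374917 - 315654)*(393507 + (-219986/230428 - 38551/266)) = 59263*(393507 + (-219986*1/230428 - 38551*1/266)) = 59263*(393507 + (-109993/115214 - 2029/14)) = 59263*(393507 - 58827277/403249) = 59263*(158622476966/403249) = 9400443852436058/403249 ≈ 2.3312e+10)
(-367*(64 - 178))/n = (-367*(64 - 178))/(9400443852436058/403249) = -367*(-114)*(403249/9400443852436058) = 41838*(403249/9400443852436058) = 8435565831/4700221926218029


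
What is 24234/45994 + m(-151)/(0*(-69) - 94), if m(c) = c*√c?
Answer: 12117/22997 + 151*I*√151/94 ≈ 0.52689 + 19.74*I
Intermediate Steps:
m(c) = c^(3/2)
24234/45994 + m(-151)/(0*(-69) - 94) = 24234/45994 + (-151)^(3/2)/(0*(-69) - 94) = 24234*(1/45994) + (-151*I*√151)/(0 - 94) = 12117/22997 - 151*I*√151/(-94) = 12117/22997 - 151*I*√151*(-1/94) = 12117/22997 + 151*I*√151/94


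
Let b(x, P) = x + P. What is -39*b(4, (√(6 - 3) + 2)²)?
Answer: -429 - 156*√3 ≈ -699.20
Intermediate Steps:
b(x, P) = P + x
-39*b(4, (√(6 - 3) + 2)²) = -39*((√(6 - 3) + 2)² + 4) = -39*((√3 + 2)² + 4) = -39*((2 + √3)² + 4) = -39*(4 + (2 + √3)²) = -156 - 39*(2 + √3)²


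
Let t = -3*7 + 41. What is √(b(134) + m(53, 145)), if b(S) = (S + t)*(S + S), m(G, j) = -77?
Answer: √41195 ≈ 202.97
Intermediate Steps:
t = 20 (t = -21 + 41 = 20)
b(S) = 2*S*(20 + S) (b(S) = (S + 20)*(S + S) = (20 + S)*(2*S) = 2*S*(20 + S))
√(b(134) + m(53, 145)) = √(2*134*(20 + 134) - 77) = √(2*134*154 - 77) = √(41272 - 77) = √41195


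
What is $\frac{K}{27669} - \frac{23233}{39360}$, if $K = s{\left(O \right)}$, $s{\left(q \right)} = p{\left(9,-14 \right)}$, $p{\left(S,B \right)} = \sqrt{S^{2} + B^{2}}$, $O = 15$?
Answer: $- \frac{23233}{39360} + \frac{\sqrt{277}}{27669} \approx -0.58967$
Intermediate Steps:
$p{\left(S,B \right)} = \sqrt{B^{2} + S^{2}}$
$s{\left(q \right)} = \sqrt{277}$ ($s{\left(q \right)} = \sqrt{\left(-14\right)^{2} + 9^{2}} = \sqrt{196 + 81} = \sqrt{277}$)
$K = \sqrt{277} \approx 16.643$
$\frac{K}{27669} - \frac{23233}{39360} = \frac{\sqrt{277}}{27669} - \frac{23233}{39360} = - \frac{23233}{39360} + \frac{\sqrt{277}}{27669}$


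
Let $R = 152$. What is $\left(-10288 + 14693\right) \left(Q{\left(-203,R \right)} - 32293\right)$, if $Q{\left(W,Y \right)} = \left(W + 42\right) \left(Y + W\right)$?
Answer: $-106081210$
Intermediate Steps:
$Q{\left(W,Y \right)} = \left(42 + W\right) \left(W + Y\right)$
$\left(-10288 + 14693\right) \left(Q{\left(-203,R \right)} - 32293\right) = \left(-10288 + 14693\right) \left(\left(\left(-203\right)^{2} + 42 \left(-203\right) + 42 \cdot 152 - 30856\right) - 32293\right) = 4405 \left(\left(41209 - 8526 + 6384 - 30856\right) - 32293\right) = 4405 \left(8211 - 32293\right) = 4405 \left(-24082\right) = -106081210$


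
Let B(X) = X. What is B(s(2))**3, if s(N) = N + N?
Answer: 64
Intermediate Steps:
s(N) = 2*N
B(s(2))**3 = (2*2)**3 = 4**3 = 64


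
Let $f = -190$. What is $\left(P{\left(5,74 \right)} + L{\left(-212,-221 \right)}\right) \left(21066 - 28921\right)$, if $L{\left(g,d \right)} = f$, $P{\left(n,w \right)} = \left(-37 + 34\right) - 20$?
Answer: $1673115$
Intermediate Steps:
$P{\left(n,w \right)} = -23$ ($P{\left(n,w \right)} = -3 - 20 = -23$)
$L{\left(g,d \right)} = -190$
$\left(P{\left(5,74 \right)} + L{\left(-212,-221 \right)}\right) \left(21066 - 28921\right) = \left(-23 - 190\right) \left(21066 - 28921\right) = \left(-213\right) \left(-7855\right) = 1673115$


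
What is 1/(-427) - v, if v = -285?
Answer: 121694/427 ≈ 285.00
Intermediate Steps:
1/(-427) - v = 1/(-427) - 1*(-285) = -1/427 + 285 = 121694/427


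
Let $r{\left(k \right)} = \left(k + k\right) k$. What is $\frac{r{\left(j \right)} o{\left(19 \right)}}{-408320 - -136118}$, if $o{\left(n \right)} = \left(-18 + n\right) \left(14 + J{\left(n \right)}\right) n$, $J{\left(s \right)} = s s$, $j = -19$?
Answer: $- \frac{857375}{45367} \approx -18.899$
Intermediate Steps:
$J{\left(s \right)} = s^{2}$
$r{\left(k \right)} = 2 k^{2}$ ($r{\left(k \right)} = 2 k k = 2 k^{2}$)
$o{\left(n \right)} = n \left(-18 + n\right) \left(14 + n^{2}\right)$ ($o{\left(n \right)} = \left(-18 + n\right) \left(14 + n^{2}\right) n = n \left(-18 + n\right) \left(14 + n^{2}\right)$)
$\frac{r{\left(j \right)} o{\left(19 \right)}}{-408320 - -136118} = \frac{2 \left(-19\right)^{2} \cdot 19 \left(-252 + 19^{3} - 18 \cdot 19^{2} + 14 \cdot 19\right)}{-408320 - -136118} = \frac{2 \cdot 361 \cdot 19 \left(-252 + 6859 - 6498 + 266\right)}{-408320 + 136118} = \frac{722 \cdot 19 \left(-252 + 6859 - 6498 + 266\right)}{-272202} = 722 \cdot 19 \cdot 375 \left(- \frac{1}{272202}\right) = 722 \cdot 7125 \left(- \frac{1}{272202}\right) = 5144250 \left(- \frac{1}{272202}\right) = - \frac{857375}{45367}$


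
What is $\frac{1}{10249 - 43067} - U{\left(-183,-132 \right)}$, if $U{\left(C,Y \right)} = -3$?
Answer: $\frac{98453}{32818} \approx 3.0$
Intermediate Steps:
$\frac{1}{10249 - 43067} - U{\left(-183,-132 \right)} = \frac{1}{10249 - 43067} - -3 = \frac{1}{-32818} + 3 = - \frac{1}{32818} + 3 = \frac{98453}{32818}$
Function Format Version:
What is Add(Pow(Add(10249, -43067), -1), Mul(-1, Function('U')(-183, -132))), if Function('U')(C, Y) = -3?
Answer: Rational(98453, 32818) ≈ 3.0000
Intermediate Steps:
Add(Pow(Add(10249, -43067), -1), Mul(-1, Function('U')(-183, -132))) = Add(Pow(Add(10249, -43067), -1), Mul(-1, -3)) = Add(Pow(-32818, -1), 3) = Add(Rational(-1, 32818), 3) = Rational(98453, 32818)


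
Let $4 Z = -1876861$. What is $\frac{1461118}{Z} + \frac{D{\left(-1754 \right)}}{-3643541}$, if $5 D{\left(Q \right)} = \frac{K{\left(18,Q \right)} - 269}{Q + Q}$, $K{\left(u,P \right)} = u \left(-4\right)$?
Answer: $- \frac{33955165208443971}{10904171534928140} \approx -3.114$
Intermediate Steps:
$Z = - \frac{1876861}{4}$ ($Z = \frac{1}{4} \left(-1876861\right) = - \frac{1876861}{4} \approx -4.6922 \cdot 10^{5}$)
$K{\left(u,P \right)} = - 4 u$
$D{\left(Q \right)} = - \frac{341}{10 Q}$ ($D{\left(Q \right)} = \frac{\left(\left(-4\right) 18 - 269\right) \frac{1}{Q + Q}}{5} = \frac{\left(-72 - 269\right) \frac{1}{2 Q}}{5} = \frac{\left(-341\right) \frac{1}{2 Q}}{5} = \frac{\left(- \frac{341}{2}\right) \frac{1}{Q}}{5} = - \frac{341}{10 Q}$)
$\frac{1461118}{Z} + \frac{D{\left(-1754 \right)}}{-3643541} = \frac{1461118}{- \frac{1876861}{4}} + \frac{\left(- \frac{341}{10}\right) \frac{1}{-1754}}{-3643541} = 1461118 \left(- \frac{4}{1876861}\right) + \left(- \frac{341}{10}\right) \left(- \frac{1}{1754}\right) \left(- \frac{1}{3643541}\right) = - \frac{5844472}{1876861} + \frac{341}{17540} \left(- \frac{1}{3643541}\right) = - \frac{5844472}{1876861} - \frac{31}{5809791740} = - \frac{33955165208443971}{10904171534928140}$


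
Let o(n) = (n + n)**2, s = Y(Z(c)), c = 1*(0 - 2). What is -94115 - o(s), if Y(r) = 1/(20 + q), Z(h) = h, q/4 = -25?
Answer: -150584001/1600 ≈ -94115.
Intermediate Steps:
c = -2 (c = 1*(-2) = -2)
q = -100 (q = 4*(-25) = -100)
Y(r) = -1/80 (Y(r) = 1/(20 - 100) = 1/(-80) = -1/80)
s = -1/80 ≈ -0.012500
o(n) = 4*n**2 (o(n) = (2*n)**2 = 4*n**2)
-94115 - o(s) = -94115 - 4*(-1/80)**2 = -94115 - 4/6400 = -94115 - 1*1/1600 = -94115 - 1/1600 = -150584001/1600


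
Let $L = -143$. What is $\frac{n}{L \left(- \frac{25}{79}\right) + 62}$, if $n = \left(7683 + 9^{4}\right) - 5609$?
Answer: $\frac{682165}{8473} \approx 80.51$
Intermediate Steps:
$n = 8635$ ($n = \left(7683 + 6561\right) - 5609 = 14244 - 5609 = 8635$)
$\frac{n}{L \left(- \frac{25}{79}\right) + 62} = \frac{8635}{- 143 \left(- \frac{25}{79}\right) + 62} = \frac{8635}{- 143 \left(\left(-25\right) \frac{1}{79}\right) + 62} = \frac{8635}{\left(-143\right) \left(- \frac{25}{79}\right) + 62} = \frac{8635}{\frac{3575}{79} + 62} = \frac{8635}{\frac{8473}{79}} = 8635 \cdot \frac{79}{8473} = \frac{682165}{8473}$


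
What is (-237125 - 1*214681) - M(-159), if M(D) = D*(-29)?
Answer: -456417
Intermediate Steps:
M(D) = -29*D
(-237125 - 1*214681) - M(-159) = (-237125 - 1*214681) - (-29)*(-159) = (-237125 - 214681) - 1*4611 = -451806 - 4611 = -456417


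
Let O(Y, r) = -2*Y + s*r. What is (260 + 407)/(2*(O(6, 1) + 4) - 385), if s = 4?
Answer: -667/393 ≈ -1.6972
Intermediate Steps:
O(Y, r) = -2*Y + 4*r
(260 + 407)/(2*(O(6, 1) + 4) - 385) = (260 + 407)/(2*((-2*6 + 4*1) + 4) - 385) = 667/(2*((-12 + 4) + 4) - 385) = 667/(2*(-8 + 4) - 385) = 667/(2*(-4) - 385) = 667/(-8 - 385) = 667/(-393) = 667*(-1/393) = -667/393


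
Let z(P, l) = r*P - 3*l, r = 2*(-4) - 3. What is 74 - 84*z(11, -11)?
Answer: 7466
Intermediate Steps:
r = -11 (r = -8 - 3 = -11)
z(P, l) = -11*P - 3*l
74 - 84*z(11, -11) = 74 - 84*(-11*11 - 3*(-11)) = 74 - 84*(-121 + 33) = 74 - 84*(-88) = 74 + 7392 = 7466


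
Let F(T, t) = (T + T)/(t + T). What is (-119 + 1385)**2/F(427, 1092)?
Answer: 173899026/61 ≈ 2.8508e+6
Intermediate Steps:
F(T, t) = 2*T/(T + t) (F(T, t) = (2*T)/(T + t) = 2*T/(T + t))
(-119 + 1385)**2/F(427, 1092) = (-119 + 1385)**2/((2*427/(427 + 1092))) = 1266**2/((2*427/1519)) = 1602756/((2*427*(1/1519))) = 1602756/(122/217) = 1602756*(217/122) = 173899026/61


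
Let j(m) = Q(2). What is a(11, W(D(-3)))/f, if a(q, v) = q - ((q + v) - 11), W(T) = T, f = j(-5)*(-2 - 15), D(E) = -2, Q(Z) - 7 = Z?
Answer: -13/153 ≈ -0.084967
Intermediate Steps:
Q(Z) = 7 + Z
j(m) = 9 (j(m) = 7 + 2 = 9)
f = -153 (f = 9*(-2 - 15) = 9*(-17) = -153)
a(q, v) = 11 - v (a(q, v) = q - (-11 + q + v) = q + (11 - q - v) = 11 - v)
a(11, W(D(-3)))/f = (11 - 1*(-2))/(-153) = (11 + 2)*(-1/153) = 13*(-1/153) = -13/153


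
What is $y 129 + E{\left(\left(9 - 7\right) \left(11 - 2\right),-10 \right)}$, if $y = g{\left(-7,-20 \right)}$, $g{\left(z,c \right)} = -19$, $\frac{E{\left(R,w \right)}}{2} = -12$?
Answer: $-2475$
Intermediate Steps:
$E{\left(R,w \right)} = -24$ ($E{\left(R,w \right)} = 2 \left(-12\right) = -24$)
$y = -19$
$y 129 + E{\left(\left(9 - 7\right) \left(11 - 2\right),-10 \right)} = \left(-19\right) 129 - 24 = -2451 - 24 = -2475$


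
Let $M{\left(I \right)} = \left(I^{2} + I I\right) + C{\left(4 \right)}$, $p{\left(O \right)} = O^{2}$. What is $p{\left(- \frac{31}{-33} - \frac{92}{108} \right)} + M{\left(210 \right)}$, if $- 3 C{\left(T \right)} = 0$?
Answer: $\frac{7780034476}{88209} \approx 88200.0$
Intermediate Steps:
$C{\left(T \right)} = 0$ ($C{\left(T \right)} = \left(- \frac{1}{3}\right) 0 = 0$)
$M{\left(I \right)} = 2 I^{2}$ ($M{\left(I \right)} = \left(I^{2} + I I\right) + 0 = \left(I^{2} + I^{2}\right) + 0 = 2 I^{2} + 0 = 2 I^{2}$)
$p{\left(- \frac{31}{-33} - \frac{92}{108} \right)} + M{\left(210 \right)} = \left(- \frac{31}{-33} - \frac{92}{108}\right)^{2} + 2 \cdot 210^{2} = \left(\left(-31\right) \left(- \frac{1}{33}\right) - \frac{23}{27}\right)^{2} + 2 \cdot 44100 = \left(\frac{31}{33} - \frac{23}{27}\right)^{2} + 88200 = \left(\frac{26}{297}\right)^{2} + 88200 = \frac{676}{88209} + 88200 = \frac{7780034476}{88209}$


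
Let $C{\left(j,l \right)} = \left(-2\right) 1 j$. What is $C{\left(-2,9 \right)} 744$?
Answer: $2976$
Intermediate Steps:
$C{\left(j,l \right)} = - 2 j$
$C{\left(-2,9 \right)} 744 = \left(-2\right) \left(-2\right) 744 = 4 \cdot 744 = 2976$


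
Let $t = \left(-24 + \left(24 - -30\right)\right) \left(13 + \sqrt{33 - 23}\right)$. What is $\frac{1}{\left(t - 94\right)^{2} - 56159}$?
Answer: $- \frac{40457}{1517407151} + \frac{17760 \sqrt{10}}{1517407151} \approx 1.035 \cdot 10^{-5}$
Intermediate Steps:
$t = 390 + 30 \sqrt{10}$ ($t = \left(-24 + \left(24 + 30\right)\right) \left(13 + \sqrt{10}\right) = \left(-24 + 54\right) \left(13 + \sqrt{10}\right) = 30 \left(13 + \sqrt{10}\right) = 390 + 30 \sqrt{10} \approx 484.87$)
$\frac{1}{\left(t - 94\right)^{2} - 56159} = \frac{1}{\left(\left(390 + 30 \sqrt{10}\right) - 94\right)^{2} - 56159} = \frac{1}{\left(296 + 30 \sqrt{10}\right)^{2} - 56159} = \frac{1}{-56159 + \left(296 + 30 \sqrt{10}\right)^{2}}$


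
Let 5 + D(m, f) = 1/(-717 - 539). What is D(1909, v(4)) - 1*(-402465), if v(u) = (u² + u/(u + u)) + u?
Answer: 505489759/1256 ≈ 4.0246e+5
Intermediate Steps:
v(u) = ½ + u + u² (v(u) = (u² + u/((2*u))) + u = (u² + (1/(2*u))*u) + u = (u² + ½) + u = (½ + u²) + u = ½ + u + u²)
D(m, f) = -6281/1256 (D(m, f) = -5 + 1/(-717 - 539) = -5 + 1/(-1256) = -5 - 1/1256 = -6281/1256)
D(1909, v(4)) - 1*(-402465) = -6281/1256 - 1*(-402465) = -6281/1256 + 402465 = 505489759/1256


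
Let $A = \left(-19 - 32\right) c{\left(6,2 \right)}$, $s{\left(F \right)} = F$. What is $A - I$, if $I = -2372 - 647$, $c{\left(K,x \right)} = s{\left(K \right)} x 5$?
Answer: $-41$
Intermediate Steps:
$c{\left(K,x \right)} = 5 K x$ ($c{\left(K,x \right)} = K x 5 = 5 K x$)
$A = -3060$ ($A = \left(-19 - 32\right) 5 \cdot 6 \cdot 2 = \left(-51\right) 60 = -3060$)
$I = -3019$
$A - I = -3060 - -3019 = -3060 + 3019 = -41$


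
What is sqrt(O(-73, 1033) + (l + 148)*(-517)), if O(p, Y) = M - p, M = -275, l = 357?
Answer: I*sqrt(261287) ≈ 511.16*I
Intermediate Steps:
O(p, Y) = -275 - p
sqrt(O(-73, 1033) + (l + 148)*(-517)) = sqrt((-275 - 1*(-73)) + (357 + 148)*(-517)) = sqrt((-275 + 73) + 505*(-517)) = sqrt(-202 - 261085) = sqrt(-261287) = I*sqrt(261287)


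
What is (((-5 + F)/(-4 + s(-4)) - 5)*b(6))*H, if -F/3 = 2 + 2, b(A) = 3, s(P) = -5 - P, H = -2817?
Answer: 67608/5 ≈ 13522.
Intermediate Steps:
F = -12 (F = -3*(2 + 2) = -3*4 = -12)
(((-5 + F)/(-4 + s(-4)) - 5)*b(6))*H = (((-5 - 12)/(-4 + (-5 - 1*(-4))) - 5)*3)*(-2817) = ((-17/(-4 + (-5 + 4)) - 5)*3)*(-2817) = ((-17/(-4 - 1) - 5)*3)*(-2817) = ((-17/(-5) - 5)*3)*(-2817) = ((-17*(-⅕) - 5)*3)*(-2817) = ((17/5 - 5)*3)*(-2817) = -8/5*3*(-2817) = -24/5*(-2817) = 67608/5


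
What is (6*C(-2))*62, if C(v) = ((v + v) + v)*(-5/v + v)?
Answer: -1116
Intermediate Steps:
C(v) = 3*v*(v - 5/v) (C(v) = (2*v + v)*(v - 5/v) = (3*v)*(v - 5/v) = 3*v*(v - 5/v))
(6*C(-2))*62 = (6*(-15 + 3*(-2)²))*62 = (6*(-15 + 3*4))*62 = (6*(-15 + 12))*62 = (6*(-3))*62 = -18*62 = -1116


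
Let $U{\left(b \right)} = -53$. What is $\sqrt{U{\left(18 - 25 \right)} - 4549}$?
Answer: $i \sqrt{4602} \approx 67.838 i$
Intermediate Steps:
$\sqrt{U{\left(18 - 25 \right)} - 4549} = \sqrt{-53 - 4549} = \sqrt{-4602} = i \sqrt{4602}$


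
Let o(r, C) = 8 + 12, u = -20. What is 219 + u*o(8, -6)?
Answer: -181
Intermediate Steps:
o(r, C) = 20
219 + u*o(8, -6) = 219 - 20*20 = 219 - 400 = -181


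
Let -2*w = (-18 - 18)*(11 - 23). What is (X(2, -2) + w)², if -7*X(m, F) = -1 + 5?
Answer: 2298256/49 ≈ 46903.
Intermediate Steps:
X(m, F) = -4/7 (X(m, F) = -(-1 + 5)/7 = -⅐*4 = -4/7)
w = -216 (w = -(-18 - 18)*(11 - 23)/2 = -(-18)*(-12) = -½*432 = -216)
(X(2, -2) + w)² = (-4/7 - 216)² = (-1516/7)² = 2298256/49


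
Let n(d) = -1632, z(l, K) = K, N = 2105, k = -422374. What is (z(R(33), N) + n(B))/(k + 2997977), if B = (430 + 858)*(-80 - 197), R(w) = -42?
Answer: 473/2575603 ≈ 0.00018365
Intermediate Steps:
B = -356776 (B = 1288*(-277) = -356776)
(z(R(33), N) + n(B))/(k + 2997977) = (2105 - 1632)/(-422374 + 2997977) = 473/2575603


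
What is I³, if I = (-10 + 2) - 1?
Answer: -729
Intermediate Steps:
I = -9 (I = -8 - 1 = -9)
I³ = (-9)³ = -729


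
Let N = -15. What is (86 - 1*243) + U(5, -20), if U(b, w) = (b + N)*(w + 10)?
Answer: -57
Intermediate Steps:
U(b, w) = (-15 + b)*(10 + w) (U(b, w) = (b - 15)*(w + 10) = (-15 + b)*(10 + w))
(86 - 1*243) + U(5, -20) = (86 - 1*243) + (-150 - 15*(-20) + 10*5 + 5*(-20)) = (86 - 243) + (-150 + 300 + 50 - 100) = -157 + 100 = -57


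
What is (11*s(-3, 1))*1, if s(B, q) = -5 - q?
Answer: -66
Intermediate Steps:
(11*s(-3, 1))*1 = (11*(-5 - 1*1))*1 = (11*(-5 - 1))*1 = (11*(-6))*1 = -66*1 = -66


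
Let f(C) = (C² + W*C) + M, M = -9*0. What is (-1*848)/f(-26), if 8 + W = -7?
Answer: -424/533 ≈ -0.79550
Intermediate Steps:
W = -15 (W = -8 - 7 = -15)
M = 0
f(C) = C² - 15*C (f(C) = (C² - 15*C) + 0 = C² - 15*C)
(-1*848)/f(-26) = (-1*848)/((-26*(-15 - 26))) = -848/((-26*(-41))) = -848/1066 = -848*1/1066 = -424/533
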